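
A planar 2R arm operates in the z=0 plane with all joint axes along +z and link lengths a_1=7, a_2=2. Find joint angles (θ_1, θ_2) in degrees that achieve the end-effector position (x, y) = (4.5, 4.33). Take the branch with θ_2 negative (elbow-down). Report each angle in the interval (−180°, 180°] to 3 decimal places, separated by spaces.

59.999 -120.003

cos θ_2 = (38.9989−7²−2²)/(2·7·2) = -0.5000; θ_2 = -120.0026° (elbow-down)
β = atan2(4.3300,4.5000) = 43.8970°; ψ = atan2(-1.7320,5.9999) = -16.1019°
θ_1 = β − ψ = 59.9990°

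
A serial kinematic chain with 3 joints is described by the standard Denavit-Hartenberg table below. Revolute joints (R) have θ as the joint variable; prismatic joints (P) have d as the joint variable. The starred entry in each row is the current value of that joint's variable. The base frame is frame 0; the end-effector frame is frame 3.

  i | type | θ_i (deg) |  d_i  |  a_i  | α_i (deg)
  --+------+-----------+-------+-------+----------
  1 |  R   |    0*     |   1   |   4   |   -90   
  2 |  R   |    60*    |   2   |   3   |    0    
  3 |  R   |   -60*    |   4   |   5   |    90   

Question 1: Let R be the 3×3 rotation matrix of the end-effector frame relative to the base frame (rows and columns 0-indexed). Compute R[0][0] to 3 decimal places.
1.000

End-effector x-axis (col 0 of R) = (1.0000,0.0000,0.0000)
R[0][0] = 1.0000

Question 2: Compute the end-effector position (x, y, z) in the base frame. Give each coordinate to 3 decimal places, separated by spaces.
10.500 6.000 -1.598

after link 1: o_1 = (4.0000, 0.0000, 1.0000)
after link 2: o_2 = (5.5000, 2.0000, -1.5981)
after link 3: o_3 = (10.5000, 6.0000, -1.5981)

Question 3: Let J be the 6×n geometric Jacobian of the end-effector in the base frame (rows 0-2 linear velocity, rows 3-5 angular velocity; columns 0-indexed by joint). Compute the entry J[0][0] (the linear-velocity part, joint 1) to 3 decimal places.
-6.000

axis z_0 = ẑ; lever o_n−o_0 = (10.5000,6.0000,-1.5981)
cross product → J_v[:, 0] = (-6.0000,10.5000,0.0000)
J_ω[:, 0] = z_0
entry J[0][0] = -6.0000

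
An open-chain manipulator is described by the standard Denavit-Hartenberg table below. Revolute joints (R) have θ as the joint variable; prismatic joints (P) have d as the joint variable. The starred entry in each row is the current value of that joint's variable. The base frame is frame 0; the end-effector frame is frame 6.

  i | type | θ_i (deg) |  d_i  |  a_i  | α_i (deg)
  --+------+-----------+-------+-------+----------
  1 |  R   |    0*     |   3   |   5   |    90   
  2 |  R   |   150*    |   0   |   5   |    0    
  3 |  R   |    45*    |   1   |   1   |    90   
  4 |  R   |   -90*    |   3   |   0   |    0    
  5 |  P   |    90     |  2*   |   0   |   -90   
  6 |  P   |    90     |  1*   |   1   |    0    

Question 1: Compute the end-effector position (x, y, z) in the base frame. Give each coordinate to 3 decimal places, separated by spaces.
after link 1: o_1 = (5.0000, 0.0000, 3.0000)
after link 2: o_2 = (0.6699, 0.0000, 5.5000)
after link 3: o_3 = (-0.2961, -1.0000, 5.2412)
after link 4: o_4 = (-1.0725, -1.0000, 8.1390)
after link 5: o_5 = (-1.5901, -1.0000, 10.0708)
after link 6: o_6 = (-1.3313, -2.0000, 9.1049)

-1.331 -2.000 9.105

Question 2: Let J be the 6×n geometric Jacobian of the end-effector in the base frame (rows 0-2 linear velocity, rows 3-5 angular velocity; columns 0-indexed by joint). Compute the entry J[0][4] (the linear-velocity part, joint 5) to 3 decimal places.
prismatic axis z_4 = (-0.2588,-0.0000,0.9659)
J_v[:, 4] = z_4; J_ω[:, 4] = (0,0,0)
entry J[0][4] = -0.2588

-0.259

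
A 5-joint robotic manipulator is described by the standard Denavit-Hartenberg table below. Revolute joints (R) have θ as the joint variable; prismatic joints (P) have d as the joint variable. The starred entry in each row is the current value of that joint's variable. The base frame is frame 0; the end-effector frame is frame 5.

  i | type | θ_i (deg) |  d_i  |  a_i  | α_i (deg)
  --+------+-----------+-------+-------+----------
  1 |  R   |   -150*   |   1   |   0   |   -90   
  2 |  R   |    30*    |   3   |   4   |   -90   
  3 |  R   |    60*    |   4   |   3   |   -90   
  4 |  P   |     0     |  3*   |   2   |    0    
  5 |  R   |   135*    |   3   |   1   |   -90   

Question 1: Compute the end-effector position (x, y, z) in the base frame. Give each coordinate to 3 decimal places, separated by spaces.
-1.146 3.631 -2.327

after link 1: o_1 = (0.0000, 0.0000, 1.0000)
after link 2: o_2 = (-1.5000, -4.3301, -1.0000)
after link 3: o_3 = (-2.1920, -1.7296, -5.2141)
after link 4: o_4 = (-2.6095, 1.7614, -4.4151)
after link 5: o_5 = (-1.1457, 3.6314, -2.3269)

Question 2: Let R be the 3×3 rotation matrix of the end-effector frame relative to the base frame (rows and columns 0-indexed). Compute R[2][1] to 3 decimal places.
-0.433

End-effector y-axis (col 1 of R) = (-0.3995,-0.8080,-0.4330)
R[2][1] = -0.4330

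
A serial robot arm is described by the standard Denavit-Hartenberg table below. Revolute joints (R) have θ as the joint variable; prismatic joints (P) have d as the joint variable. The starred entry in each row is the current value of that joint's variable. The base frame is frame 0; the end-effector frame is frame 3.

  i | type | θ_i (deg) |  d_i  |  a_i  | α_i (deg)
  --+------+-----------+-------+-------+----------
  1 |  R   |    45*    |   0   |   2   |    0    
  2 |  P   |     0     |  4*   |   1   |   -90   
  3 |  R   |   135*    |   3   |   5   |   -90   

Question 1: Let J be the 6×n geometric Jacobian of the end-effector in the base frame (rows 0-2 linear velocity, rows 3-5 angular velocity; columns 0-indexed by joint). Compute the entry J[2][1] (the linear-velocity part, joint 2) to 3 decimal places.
prismatic axis z_1 = (0.0000,0.0000,1.0000)
J_v[:, 1] = z_1; J_ω[:, 1] = (0,0,0)
entry J[2][1] = 1.0000

1.000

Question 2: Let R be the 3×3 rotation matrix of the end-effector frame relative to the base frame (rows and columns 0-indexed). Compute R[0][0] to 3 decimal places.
End-effector x-axis (col 0 of R) = (-0.5000,-0.5000,-0.7071)
R[0][0] = -0.5000

-0.500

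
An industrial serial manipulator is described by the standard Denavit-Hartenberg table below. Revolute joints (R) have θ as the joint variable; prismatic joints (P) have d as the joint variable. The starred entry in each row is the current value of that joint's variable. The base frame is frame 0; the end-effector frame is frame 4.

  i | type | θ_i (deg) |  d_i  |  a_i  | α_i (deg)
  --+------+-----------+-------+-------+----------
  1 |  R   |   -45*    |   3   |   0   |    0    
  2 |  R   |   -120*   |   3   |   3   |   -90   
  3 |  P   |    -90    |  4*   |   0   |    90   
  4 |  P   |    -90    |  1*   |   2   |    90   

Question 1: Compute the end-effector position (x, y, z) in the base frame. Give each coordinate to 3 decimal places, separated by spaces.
-1.414 -2.449 6.000

after link 1: o_1 = (0.0000, 0.0000, 3.0000)
after link 2: o_2 = (-2.8978, -0.7765, 6.0000)
after link 3: o_3 = (-1.8625, -4.6402, 6.0000)
after link 4: o_4 = (-1.4142, -2.4495, 6.0000)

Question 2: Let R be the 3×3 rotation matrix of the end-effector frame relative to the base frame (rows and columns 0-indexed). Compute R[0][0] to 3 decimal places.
End-effector x-axis (col 0 of R) = (-0.2588,0.9659,0.0000)
R[0][0] = -0.2588

-0.259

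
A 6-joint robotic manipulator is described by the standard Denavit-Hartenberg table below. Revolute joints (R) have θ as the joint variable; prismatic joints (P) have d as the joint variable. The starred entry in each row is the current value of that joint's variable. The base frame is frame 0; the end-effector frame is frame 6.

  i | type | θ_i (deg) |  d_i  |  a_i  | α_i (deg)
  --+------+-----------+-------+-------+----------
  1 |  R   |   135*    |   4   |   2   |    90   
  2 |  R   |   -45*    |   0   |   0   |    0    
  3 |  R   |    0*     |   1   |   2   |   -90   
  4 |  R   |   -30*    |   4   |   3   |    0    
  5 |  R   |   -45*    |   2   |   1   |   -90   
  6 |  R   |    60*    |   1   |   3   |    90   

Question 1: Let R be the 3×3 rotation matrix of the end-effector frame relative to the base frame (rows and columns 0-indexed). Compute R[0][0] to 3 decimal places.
0.710

End-effector x-axis (col 0 of R) = (0.7098,-0.0268,-0.7039)
R[0][0] = 0.7098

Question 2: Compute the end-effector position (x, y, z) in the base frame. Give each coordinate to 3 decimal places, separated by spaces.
after link 1: o_1 = (-1.4142, 1.4142, 4.0000)
after link 2: o_2 = (-1.4142, 1.4142, 4.0000)
after link 3: o_3 = (-1.7071, 3.1213, 2.5858)
after link 4: o_4 = (-3.9455, 7.4810, 3.5771)
after link 5: o_5 = (-4.3919, 9.2934, 4.8083)
after link 6: o_6 = (-2.9284, 9.5130, 2.0136)

-2.928 9.513 2.014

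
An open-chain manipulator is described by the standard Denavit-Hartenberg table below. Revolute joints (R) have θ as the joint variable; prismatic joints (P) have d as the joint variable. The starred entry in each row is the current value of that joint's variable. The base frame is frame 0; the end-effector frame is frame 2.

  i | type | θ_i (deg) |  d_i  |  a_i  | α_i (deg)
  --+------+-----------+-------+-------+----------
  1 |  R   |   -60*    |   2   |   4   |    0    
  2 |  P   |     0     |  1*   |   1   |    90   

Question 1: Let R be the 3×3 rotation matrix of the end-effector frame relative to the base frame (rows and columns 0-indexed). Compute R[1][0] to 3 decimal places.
-0.866

End-effector x-axis (col 0 of R) = (0.5000,-0.8660,0.0000)
R[1][0] = -0.8660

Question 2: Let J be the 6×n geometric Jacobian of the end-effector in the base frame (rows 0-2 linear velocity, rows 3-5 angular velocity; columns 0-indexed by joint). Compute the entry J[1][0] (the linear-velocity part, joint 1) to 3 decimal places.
2.500

axis z_0 = ẑ; lever o_n−o_0 = (2.5000,-4.3301,3.0000)
cross product → J_v[:, 0] = (4.3301,2.5000,-0.0000)
J_ω[:, 0] = z_0
entry J[1][0] = 2.5000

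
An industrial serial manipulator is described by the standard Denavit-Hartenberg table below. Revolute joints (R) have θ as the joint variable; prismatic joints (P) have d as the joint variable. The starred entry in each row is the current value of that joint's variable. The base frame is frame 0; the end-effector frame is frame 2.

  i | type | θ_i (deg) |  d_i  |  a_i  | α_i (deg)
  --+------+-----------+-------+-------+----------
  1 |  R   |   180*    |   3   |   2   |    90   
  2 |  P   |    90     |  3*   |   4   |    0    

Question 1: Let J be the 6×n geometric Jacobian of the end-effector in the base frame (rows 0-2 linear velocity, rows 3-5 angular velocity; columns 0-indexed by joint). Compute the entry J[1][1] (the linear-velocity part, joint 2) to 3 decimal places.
prismatic axis z_1 = (0.0000,1.0000,0.0000)
J_v[:, 1] = z_1; J_ω[:, 1] = (0,0,0)
entry J[1][1] = 1.0000

1.000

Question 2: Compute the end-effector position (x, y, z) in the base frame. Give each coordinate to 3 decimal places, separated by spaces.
-2.000 3.000 7.000

after link 1: o_1 = (-2.0000, 0.0000, 3.0000)
after link 2: o_2 = (-2.0000, 3.0000, 7.0000)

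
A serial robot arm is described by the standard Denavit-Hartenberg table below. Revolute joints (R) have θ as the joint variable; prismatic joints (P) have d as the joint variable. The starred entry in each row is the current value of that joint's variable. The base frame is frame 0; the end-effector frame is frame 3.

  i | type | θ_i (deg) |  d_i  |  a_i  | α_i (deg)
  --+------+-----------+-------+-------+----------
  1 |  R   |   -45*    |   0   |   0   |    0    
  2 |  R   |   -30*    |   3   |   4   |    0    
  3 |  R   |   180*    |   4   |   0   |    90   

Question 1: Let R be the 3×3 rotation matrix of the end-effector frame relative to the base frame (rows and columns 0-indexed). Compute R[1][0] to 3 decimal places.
0.966

End-effector x-axis (col 0 of R) = (-0.2588,0.9659,0.0000)
R[1][0] = 0.9659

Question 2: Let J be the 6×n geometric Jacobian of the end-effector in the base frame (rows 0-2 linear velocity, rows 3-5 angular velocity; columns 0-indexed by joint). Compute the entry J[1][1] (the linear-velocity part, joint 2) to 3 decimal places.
axis z_1 = (0.0000,0.0000,1.0000); lever o_n−o_1 = (1.0353,-3.8637,7.0000)
cross product → J_v[:, 1] = (3.8637,1.0353,-0.0000)
J_ω[:, 1] = z_1
entry J[1][1] = 1.0353

1.035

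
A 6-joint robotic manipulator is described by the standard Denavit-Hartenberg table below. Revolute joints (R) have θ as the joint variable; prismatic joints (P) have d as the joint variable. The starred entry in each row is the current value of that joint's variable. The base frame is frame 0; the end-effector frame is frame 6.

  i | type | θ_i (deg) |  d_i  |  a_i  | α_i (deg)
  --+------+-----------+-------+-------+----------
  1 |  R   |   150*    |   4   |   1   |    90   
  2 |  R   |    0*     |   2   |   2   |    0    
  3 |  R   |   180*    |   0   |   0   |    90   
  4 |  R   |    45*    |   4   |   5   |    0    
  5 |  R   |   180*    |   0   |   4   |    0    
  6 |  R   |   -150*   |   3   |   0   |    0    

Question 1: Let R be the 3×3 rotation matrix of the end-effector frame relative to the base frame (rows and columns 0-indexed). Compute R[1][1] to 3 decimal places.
End-effector y-axis (col 1 of R) = (-0.7071,0.7071,-0.0000)
R[1][1] = 0.7071

0.707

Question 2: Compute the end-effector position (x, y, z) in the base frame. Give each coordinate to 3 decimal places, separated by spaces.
-0.632 3.491 11.000

after link 1: o_1 = (-0.8660, 0.5000, 4.0000)
after link 2: o_2 = (-1.5981, 3.2321, 4.0000)
after link 3: o_3 = (-1.5981, 3.2321, 4.0000)
after link 4: o_4 = (3.2316, 4.5261, 8.0000)
after link 5: o_5 = (-0.6322, 3.4909, 8.0000)
after link 6: o_6 = (-0.6322, 3.4909, 11.0000)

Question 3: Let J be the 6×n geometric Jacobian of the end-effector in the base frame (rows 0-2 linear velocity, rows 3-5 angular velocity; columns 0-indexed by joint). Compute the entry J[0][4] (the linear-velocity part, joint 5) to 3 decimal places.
1.035

axis z_4 = (-0.0000,0.0000,1.0000); lever o_n−o_4 = (-3.8637,-1.0353,3.0000)
cross product → J_v[:, 4] = (1.0353,-3.8637,0.0000)
J_ω[:, 4] = z_4
entry J[0][4] = 1.0353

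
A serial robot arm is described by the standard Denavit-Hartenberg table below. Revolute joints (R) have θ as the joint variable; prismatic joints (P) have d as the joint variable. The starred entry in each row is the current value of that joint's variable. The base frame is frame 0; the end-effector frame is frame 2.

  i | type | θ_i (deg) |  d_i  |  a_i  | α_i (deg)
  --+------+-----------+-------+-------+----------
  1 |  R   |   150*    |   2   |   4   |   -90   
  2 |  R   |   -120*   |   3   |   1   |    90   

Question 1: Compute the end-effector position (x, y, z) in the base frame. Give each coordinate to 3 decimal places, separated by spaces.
-4.531 -0.848 2.866

after link 1: o_1 = (-3.4641, 2.0000, 2.0000)
after link 2: o_2 = (-4.5311, -0.8481, 2.8660)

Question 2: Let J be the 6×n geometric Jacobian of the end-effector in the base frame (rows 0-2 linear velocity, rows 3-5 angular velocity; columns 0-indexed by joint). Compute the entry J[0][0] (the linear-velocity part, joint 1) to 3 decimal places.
0.848

axis z_0 = ẑ; lever o_n−o_0 = (-4.5311,-0.8481,2.8660)
cross product → J_v[:, 0] = (0.8481,-4.5311,0.0000)
J_ω[:, 0] = z_0
entry J[0][0] = 0.8481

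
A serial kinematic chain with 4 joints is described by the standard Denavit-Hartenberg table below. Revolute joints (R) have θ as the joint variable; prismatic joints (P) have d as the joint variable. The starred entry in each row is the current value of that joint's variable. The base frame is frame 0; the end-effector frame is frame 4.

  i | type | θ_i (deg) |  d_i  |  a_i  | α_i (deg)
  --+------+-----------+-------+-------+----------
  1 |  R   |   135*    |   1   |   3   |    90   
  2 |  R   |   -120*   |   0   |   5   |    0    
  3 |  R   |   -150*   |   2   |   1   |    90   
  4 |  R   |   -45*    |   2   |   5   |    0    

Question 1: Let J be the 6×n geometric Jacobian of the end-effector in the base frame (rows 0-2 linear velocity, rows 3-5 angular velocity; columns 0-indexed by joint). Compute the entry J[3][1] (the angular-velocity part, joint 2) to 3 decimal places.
axis z_1 = (0.7071,0.7071,0.0000); lever o_n−o_1 = (-0.7322,-1.4393,0.2054)
cross product → J_v[:, 1] = (0.1452,-0.1452,-0.5000)
J_ω[:, 1] = z_1
entry J[3][1] = 0.7071

0.707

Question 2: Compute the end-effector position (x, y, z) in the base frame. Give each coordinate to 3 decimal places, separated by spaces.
-2.854 0.682 1.205

after link 1: o_1 = (-2.1213, 2.1213, 1.0000)
after link 2: o_2 = (-0.3536, 0.3536, -3.3301)
after link 3: o_3 = (1.0607, 1.7678, -2.3301)
after link 4: o_4 = (-2.8536, 0.6820, 1.2054)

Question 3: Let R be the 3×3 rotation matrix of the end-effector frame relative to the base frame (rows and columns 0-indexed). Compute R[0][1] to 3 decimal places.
End-effector y-axis (col 1 of R) = (0.5000,0.5000,0.7071)
R[0][1] = 0.5000

0.500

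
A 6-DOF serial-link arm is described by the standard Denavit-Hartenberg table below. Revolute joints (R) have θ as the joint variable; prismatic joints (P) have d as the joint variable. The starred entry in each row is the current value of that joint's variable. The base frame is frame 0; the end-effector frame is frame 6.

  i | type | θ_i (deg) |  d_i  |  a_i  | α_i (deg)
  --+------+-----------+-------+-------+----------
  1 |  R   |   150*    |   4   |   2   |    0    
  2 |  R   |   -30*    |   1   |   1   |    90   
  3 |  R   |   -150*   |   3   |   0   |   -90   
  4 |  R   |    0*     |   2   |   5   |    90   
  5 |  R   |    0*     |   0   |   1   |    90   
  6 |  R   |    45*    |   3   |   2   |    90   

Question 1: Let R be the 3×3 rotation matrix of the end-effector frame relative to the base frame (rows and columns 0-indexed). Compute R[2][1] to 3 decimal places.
0.866

End-effector y-axis (col 1 of R) = (0.2500,-0.4330,0.8660)
R[2][1] = 0.8660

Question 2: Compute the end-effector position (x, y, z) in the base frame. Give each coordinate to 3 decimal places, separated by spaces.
5.051 -1.921 2.159

after link 1: o_1 = (-1.7321, 1.0000, 4.0000)
after link 2: o_2 = (-2.2321, 1.8660, 5.0000)
after link 3: o_3 = (0.3660, 3.3660, 5.0000)
after link 4: o_4 = (2.0311, 0.4821, 0.7679)
after link 5: o_5 = (2.4641, -0.2679, 0.2679)
after link 6: o_6 = (5.0512, -1.9205, 2.1589)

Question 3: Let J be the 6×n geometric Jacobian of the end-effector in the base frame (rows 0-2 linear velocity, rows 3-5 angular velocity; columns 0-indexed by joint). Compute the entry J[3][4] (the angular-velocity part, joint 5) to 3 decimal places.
0.866

axis z_4 = (0.8660,0.5000,0.0000); lever o_n−o_4 = (3.0201,-2.4026,1.3910)
cross product → J_v[:, 4] = (0.6955,-1.2046,-3.5908)
J_ω[:, 4] = z_4
entry J[3][4] = 0.8660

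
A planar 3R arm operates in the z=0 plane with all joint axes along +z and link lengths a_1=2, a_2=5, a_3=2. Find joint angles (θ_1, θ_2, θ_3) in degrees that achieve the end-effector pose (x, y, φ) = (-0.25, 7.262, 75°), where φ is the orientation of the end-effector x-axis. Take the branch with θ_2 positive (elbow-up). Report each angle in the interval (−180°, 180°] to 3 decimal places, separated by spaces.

29.996 90.001 -44.997

wrist centre = target − a_3·(cos φ, sin φ) = (-0.7676, 5.3301)
cos θ_2 = (28.9997−2²−5²)/(2·2·5) = -0.0000; θ_2 = 90.0007° (elbow-up)
β = atan2(5.3301,-0.7676) = 98.1953°; ψ = atan2(5.0000,1.9999) = 68.1992°
θ_1 = β − ψ = 29.9961°
θ_3 = φ − θ_1 − θ_2 = -44.9968° (wrapped to (-180°,180°])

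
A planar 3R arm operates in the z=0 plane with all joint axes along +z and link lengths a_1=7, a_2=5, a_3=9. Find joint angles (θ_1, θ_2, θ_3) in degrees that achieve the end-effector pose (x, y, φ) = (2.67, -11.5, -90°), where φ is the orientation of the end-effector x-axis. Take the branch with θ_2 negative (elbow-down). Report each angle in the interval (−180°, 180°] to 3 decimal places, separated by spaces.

wrist centre = target − a_3·(cos φ, sin φ) = (2.6700, -2.5000)
cos θ_2 = (13.3789−7²−5²)/(2·7·5) = -0.8660; θ_2 = -149.9989° (elbow-down)
β = atan2(-2.5000,2.6700) = -43.1167°; ψ = atan2(-2.5001,2.6699) = -43.1185°
θ_1 = β − ψ = 0.0018°
θ_3 = φ − θ_1 − θ_2 = 59.9971° (wrapped to (-180°,180°])

0.002 -149.999 59.997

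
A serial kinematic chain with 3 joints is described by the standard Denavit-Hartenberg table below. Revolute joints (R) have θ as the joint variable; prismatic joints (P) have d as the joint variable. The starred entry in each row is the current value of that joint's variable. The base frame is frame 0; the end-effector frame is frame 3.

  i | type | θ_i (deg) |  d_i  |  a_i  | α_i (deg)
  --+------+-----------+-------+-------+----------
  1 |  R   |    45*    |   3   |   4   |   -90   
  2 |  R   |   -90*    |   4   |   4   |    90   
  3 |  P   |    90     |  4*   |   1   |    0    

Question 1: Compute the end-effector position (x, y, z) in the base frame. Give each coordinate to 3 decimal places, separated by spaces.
-3.536 3.536 7.000

after link 1: o_1 = (2.8284, 2.8284, 3.0000)
after link 2: o_2 = (0.0000, 5.6569, 7.0000)
after link 3: o_3 = (-3.5355, 3.5355, 7.0000)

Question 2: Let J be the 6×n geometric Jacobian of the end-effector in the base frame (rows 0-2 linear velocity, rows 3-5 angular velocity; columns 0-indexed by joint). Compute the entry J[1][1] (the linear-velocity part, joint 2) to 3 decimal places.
2.828

axis z_1 = (-0.7071,0.7071,0.0000); lever o_n−o_1 = (-6.3640,0.7071,4.0000)
cross product → J_v[:, 1] = (2.8284,2.8284,4.0000)
J_ω[:, 1] = z_1
entry J[1][1] = 2.8284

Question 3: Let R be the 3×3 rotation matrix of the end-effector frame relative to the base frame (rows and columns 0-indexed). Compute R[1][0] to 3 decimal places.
0.707

End-effector x-axis (col 0 of R) = (-0.7071,0.7071,0.0000)
R[1][0] = 0.7071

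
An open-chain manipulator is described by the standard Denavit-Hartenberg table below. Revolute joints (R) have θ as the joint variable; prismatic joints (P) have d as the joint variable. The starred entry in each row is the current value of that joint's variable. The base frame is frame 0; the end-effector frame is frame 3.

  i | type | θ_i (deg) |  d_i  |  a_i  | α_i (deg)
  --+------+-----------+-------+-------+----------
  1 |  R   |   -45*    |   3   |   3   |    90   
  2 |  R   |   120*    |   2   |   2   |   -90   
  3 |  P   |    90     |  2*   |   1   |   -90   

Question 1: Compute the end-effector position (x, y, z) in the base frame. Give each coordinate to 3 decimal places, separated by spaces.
-0.518 -0.897 3.732

after link 1: o_1 = (2.1213, -2.1213, 3.0000)
after link 2: o_2 = (0.0000, -2.8284, 4.7321)
after link 3: o_3 = (-0.5176, -0.8966, 3.7321)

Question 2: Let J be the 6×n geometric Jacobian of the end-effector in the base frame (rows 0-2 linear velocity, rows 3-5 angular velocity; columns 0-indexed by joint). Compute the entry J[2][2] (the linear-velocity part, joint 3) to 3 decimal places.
-0.500

prismatic axis z_2 = (-0.6124,0.6124,-0.5000)
J_v[:, 2] = z_2; J_ω[:, 2] = (0,0,0)
entry J[2][2] = -0.5000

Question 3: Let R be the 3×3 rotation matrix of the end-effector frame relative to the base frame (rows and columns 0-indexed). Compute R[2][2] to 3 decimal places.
-0.866

End-effector z-axis (col 2 of R) = (0.3536,-0.3536,-0.8660)
R[2][2] = -0.8660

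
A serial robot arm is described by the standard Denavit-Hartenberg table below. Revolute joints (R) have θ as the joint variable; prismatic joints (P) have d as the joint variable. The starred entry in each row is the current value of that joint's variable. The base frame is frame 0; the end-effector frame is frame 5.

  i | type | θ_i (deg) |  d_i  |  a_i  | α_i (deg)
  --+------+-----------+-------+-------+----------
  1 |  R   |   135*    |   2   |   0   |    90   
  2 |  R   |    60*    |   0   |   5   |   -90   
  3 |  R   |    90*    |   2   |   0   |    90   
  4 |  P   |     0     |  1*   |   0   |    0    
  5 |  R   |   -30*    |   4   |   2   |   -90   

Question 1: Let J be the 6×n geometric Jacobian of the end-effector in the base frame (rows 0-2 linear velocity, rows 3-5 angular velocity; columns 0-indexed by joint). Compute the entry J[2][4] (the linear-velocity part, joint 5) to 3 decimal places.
axis z_4 = (-0.3536,0.3536,0.8660); lever o_n−o_4 = (-3.2513,0.8018,2.9641)
cross product → J_v[:, 4] = (0.3536,-1.7678,0.8660)
J_ω[:, 4] = z_4
entry J[2][4] = 0.8660

0.866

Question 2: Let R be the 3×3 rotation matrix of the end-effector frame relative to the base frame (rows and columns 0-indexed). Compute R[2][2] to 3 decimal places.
End-effector z-axis (col 2 of R) = (0.1768,-0.8839,0.4330)
R[2][2] = 0.4330

0.433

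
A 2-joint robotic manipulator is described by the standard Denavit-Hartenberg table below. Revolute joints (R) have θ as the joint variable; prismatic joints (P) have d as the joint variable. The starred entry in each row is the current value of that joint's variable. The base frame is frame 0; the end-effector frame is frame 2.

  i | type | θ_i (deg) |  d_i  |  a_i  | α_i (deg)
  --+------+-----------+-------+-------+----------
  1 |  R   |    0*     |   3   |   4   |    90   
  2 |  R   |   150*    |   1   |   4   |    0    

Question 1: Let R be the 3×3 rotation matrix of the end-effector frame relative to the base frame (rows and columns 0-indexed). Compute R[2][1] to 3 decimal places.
-0.866

End-effector y-axis (col 1 of R) = (-0.5000,-0.0000,-0.8660)
R[2][1] = -0.8660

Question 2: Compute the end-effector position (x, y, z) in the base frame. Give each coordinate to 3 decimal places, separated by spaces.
after link 1: o_1 = (4.0000, 0.0000, 3.0000)
after link 2: o_2 = (0.5359, -1.0000, 5.0000)

0.536 -1.000 5.000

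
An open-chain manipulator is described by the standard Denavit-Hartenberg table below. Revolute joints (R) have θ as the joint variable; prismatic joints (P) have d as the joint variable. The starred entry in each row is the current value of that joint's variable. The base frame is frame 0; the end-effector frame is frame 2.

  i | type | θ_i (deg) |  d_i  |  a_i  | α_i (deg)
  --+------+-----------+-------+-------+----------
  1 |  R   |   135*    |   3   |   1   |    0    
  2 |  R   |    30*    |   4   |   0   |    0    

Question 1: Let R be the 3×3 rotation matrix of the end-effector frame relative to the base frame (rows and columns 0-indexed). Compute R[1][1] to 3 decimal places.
End-effector y-axis (col 1 of R) = (-0.2588,-0.9659,0.0000)
R[1][1] = -0.9659

-0.966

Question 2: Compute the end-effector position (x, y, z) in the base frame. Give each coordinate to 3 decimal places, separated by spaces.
-0.707 0.707 7.000

after link 1: o_1 = (-0.7071, 0.7071, 3.0000)
after link 2: o_2 = (-0.7071, 0.7071, 7.0000)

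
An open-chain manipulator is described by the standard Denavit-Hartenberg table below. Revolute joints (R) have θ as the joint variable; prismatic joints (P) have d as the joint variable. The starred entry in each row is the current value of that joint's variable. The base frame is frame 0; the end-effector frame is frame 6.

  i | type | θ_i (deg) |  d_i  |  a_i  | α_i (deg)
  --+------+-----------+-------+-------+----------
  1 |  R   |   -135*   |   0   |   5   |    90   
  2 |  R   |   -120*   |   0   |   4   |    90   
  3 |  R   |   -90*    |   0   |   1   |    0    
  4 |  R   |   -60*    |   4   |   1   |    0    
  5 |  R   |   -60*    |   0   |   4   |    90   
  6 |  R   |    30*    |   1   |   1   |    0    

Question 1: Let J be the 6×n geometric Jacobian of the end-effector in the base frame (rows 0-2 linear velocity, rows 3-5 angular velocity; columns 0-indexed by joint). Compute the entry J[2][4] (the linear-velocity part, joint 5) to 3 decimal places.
2.857

axis z_4 = (0.6124,0.6124,0.5000); lever o_n−o_4 = (-3.3397,1.3258,3.4665)
cross product → J_v[:, 4] = (1.4599,-3.7927,2.8571)
J_ω[:, 4] = z_4
entry J[2][4] = 2.8571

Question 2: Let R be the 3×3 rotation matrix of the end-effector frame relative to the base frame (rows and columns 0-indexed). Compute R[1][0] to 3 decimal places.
0.347

End-effector x-axis (col 0 of R) = (-0.2652,0.3472,0.8995)
R[1][0] = 0.3472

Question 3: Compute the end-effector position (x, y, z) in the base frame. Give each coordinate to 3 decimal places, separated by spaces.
after link 1: o_1 = (-3.5355, -3.5355, 0.0000)
after link 2: o_2 = (-2.1213, -2.1213, -3.4641)
after link 3: o_3 = (-1.4142, -2.8284, -3.4641)
after link 4: o_4 = (1.0826, -1.0387, -0.7141)
after link 5: o_5 = (-1.5563, -0.8492, 2.2859)
after link 6: o_6 = (-2.2571, 0.2871, 2.7524)

-2.257 0.287 2.752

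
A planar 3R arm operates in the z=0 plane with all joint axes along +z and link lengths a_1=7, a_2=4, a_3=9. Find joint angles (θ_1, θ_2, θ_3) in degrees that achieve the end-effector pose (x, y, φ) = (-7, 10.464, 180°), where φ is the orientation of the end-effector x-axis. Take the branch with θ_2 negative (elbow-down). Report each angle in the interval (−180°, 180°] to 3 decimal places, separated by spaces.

90.001 -30.004 120.003

wrist centre = target − a_3·(cos φ, sin φ) = (2.0000, 10.4640)
cos θ_2 = (113.4953−7²−4²)/(2·7·4) = 0.8660; θ_2 = -30.0044° (elbow-down)
β = atan2(10.4640,2.0000) = 79.1795°; ψ = atan2(-2.0003,10.4639) = -10.8220°
θ_1 = β − ψ = 90.0014°
θ_3 = φ − θ_1 − θ_2 = 120.0029° (wrapped to (-180°,180°])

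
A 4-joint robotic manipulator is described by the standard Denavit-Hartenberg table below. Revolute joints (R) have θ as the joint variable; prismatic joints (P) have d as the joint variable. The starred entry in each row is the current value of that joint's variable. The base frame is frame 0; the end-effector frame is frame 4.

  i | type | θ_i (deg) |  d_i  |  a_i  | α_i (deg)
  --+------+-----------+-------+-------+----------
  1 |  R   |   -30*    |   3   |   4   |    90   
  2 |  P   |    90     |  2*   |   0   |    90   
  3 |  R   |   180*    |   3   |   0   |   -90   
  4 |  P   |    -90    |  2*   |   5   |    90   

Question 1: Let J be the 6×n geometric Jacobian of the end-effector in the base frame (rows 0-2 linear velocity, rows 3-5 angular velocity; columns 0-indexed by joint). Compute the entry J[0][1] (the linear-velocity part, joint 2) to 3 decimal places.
prismatic axis z_1 = (-0.5000,-0.8660,0.0000)
J_v[:, 1] = z_1; J_ω[:, 1] = (0,0,0)
entry J[0][1] = -0.5000

-0.500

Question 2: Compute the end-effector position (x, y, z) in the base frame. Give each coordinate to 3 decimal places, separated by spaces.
after link 1: o_1 = (3.4641, -2.0000, 3.0000)
after link 2: o_2 = (2.4641, -3.7321, 3.0000)
after link 3: o_3 = (5.0622, -5.2321, 3.0000)
after link 4: o_4 = (10.3923, -6.0000, 3.0000)

10.392 -6.000 3.000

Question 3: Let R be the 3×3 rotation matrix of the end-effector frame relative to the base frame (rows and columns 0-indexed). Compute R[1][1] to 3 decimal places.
End-effector y-axis (col 1 of R) = (0.5000,0.8660,-0.0000)
R[1][1] = 0.8660

0.866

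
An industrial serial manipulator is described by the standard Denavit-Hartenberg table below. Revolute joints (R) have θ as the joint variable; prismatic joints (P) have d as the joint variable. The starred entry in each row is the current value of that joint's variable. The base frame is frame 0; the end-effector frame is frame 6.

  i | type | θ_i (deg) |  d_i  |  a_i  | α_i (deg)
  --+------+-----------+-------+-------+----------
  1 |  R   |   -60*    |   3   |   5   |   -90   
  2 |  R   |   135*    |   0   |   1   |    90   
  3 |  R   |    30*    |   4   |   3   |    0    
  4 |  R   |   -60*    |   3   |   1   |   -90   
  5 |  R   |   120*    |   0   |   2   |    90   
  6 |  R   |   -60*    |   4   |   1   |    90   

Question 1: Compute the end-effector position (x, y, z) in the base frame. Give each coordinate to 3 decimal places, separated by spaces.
after link 1: o_1 = (2.5000, -4.3301, 3.0000)
after link 2: o_2 = (2.1464, -3.7178, 2.2929)
after link 3: o_3 = (3.9411, -3.8263, -2.3727)
after link 4: o_4 = (4.2626, -5.3830, -5.1063)
after link 5: o_5 = (4.3894, -4.6027, -3.2692)
after link 6: o_6 = (0.6569, -2.8520, -3.2109)

0.657 -2.852 -3.211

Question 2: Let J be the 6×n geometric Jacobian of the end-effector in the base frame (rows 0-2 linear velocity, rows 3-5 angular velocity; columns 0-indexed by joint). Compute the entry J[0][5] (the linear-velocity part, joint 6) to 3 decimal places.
axis z_5 = (-0.8169,0.5490,-0.1768); lever o_n−o_5 = (-3.7325,1.7508,0.0584)
cross product → J_v[:, 5] = (0.3415,0.7075,0.6187)
J_ω[:, 5] = z_5
entry J[0][5] = 0.3415

0.342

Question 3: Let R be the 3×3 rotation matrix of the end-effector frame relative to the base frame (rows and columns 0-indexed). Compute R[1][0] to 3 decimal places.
End-effector x-axis (col 0 of R) = (-0.4647,-0.4451,0.7655)
R[1][0] = -0.4451

-0.445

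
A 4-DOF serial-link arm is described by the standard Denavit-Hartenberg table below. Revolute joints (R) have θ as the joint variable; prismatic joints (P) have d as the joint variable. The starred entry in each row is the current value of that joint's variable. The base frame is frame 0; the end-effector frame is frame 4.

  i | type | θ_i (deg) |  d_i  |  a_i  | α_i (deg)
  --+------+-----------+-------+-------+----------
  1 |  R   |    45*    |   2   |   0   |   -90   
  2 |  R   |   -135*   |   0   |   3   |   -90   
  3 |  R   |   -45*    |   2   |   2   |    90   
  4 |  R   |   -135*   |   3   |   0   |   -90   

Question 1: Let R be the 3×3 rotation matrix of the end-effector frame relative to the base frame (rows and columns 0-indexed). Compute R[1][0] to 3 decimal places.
End-effector x-axis (col 0 of R) = (0.2500,-0.4571,-0.8536)
R[1][0] = -0.4571

-0.457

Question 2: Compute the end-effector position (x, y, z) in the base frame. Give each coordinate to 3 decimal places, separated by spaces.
-2.646 2.354 5.036

after link 1: o_1 = (0.0000, 0.0000, 2.0000)
after link 2: o_2 = (-1.5000, -1.5000, 4.1213)
after link 3: o_3 = (-2.2071, -0.2071, 6.5355)
after link 4: o_4 = (-2.6464, 2.3536, 5.0355)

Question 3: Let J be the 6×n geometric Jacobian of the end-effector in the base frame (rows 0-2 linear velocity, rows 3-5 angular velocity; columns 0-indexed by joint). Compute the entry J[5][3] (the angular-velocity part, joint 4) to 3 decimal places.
-0.500

axis z_3 = (-0.1464,0.8536,-0.5000); lever o_n−o_3 = (-0.4393,2.5607,-1.5000)
cross product → J_v[:, 3] = (-0.0000,0.0000,0.0000)
J_ω[:, 3] = z_3
entry J[5][3] = -0.5000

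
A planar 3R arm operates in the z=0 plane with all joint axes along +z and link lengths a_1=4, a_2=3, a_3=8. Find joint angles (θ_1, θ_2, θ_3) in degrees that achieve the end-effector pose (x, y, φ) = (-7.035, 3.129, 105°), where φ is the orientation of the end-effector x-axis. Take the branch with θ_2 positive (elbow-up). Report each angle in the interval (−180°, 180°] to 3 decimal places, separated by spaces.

-149.987 29.969 -134.982

wrist centre = target − a_3·(cos φ, sin φ) = (-4.9644, -4.5984)
cos θ_2 = (45.7911−4²−3²)/(2·4·3) = 0.8663; θ_2 = 29.9691° (elbow-up)
β = atan2(-4.5984,-4.9644) = -137.1921°; ψ = atan2(1.4986,6.5989) = 12.7948°
θ_1 = β − ψ = -149.9868°
θ_3 = φ − θ_1 − θ_2 = -134.9822° (wrapped to (-180°,180°])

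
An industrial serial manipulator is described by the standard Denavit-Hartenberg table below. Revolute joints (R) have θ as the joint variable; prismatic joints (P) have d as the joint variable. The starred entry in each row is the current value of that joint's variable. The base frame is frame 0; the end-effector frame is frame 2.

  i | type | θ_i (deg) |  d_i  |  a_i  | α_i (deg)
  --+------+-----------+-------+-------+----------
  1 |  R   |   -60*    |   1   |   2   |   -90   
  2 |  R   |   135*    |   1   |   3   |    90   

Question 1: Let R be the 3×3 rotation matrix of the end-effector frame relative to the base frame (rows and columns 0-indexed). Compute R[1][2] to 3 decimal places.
End-effector z-axis (col 2 of R) = (0.3536,-0.6124,-0.7071)
R[1][2] = -0.6124

-0.612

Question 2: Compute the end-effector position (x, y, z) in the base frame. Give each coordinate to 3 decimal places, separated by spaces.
0.805 0.605 -1.121

after link 1: o_1 = (1.0000, -1.7321, 1.0000)
after link 2: o_2 = (0.8054, 0.6051, -1.1213)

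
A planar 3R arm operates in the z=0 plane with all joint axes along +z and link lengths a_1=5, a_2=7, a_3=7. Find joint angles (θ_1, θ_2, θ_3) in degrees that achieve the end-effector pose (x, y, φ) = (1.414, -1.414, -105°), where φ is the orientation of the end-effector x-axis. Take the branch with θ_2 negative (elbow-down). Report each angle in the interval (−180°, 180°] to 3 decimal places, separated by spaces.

135.002 -119.999 -120.003

wrist centre = target − a_3·(cos φ, sin φ) = (3.2257, 5.3475)
cos θ_2 = (39.0009−5²−7²)/(2·5·7) = -0.5000; θ_2 = -119.9991° (elbow-down)
β = atan2(5.3475,3.2257) = 58.9006°; ψ = atan2(-6.0622,1.5001) = -76.1014°
θ_1 = β − ψ = 135.0020°
θ_3 = φ − θ_1 − θ_2 = -120.0029° (wrapped to (-180°,180°])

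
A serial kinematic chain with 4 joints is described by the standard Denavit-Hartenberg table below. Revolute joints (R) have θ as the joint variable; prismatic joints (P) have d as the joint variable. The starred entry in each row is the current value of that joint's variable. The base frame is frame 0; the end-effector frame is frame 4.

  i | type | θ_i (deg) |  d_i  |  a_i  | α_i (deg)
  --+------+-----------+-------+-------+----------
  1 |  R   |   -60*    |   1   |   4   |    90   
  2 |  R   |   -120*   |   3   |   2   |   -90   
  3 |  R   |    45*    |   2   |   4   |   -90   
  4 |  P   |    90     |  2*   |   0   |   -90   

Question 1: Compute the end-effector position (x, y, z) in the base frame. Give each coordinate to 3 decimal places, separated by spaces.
after link 1: o_1 = (2.0000, -3.4641, 1.0000)
after link 2: o_2 = (-1.0981, -4.0981, -0.7321)
after link 3: o_3 = (1.5103, -2.9591, -4.1815)
after link 4: o_4 = (3.0886, -2.8644, -2.9568)

3.089 -2.864 -2.957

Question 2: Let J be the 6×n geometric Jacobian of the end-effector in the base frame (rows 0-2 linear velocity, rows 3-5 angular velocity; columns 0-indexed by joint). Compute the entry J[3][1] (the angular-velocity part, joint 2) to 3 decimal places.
axis z_1 = (-0.8660,-0.5000,0.0000); lever o_n−o_1 = (1.0886,0.5997,-3.9568)
cross product → J_v[:, 1] = (1.9784,-3.4267,0.0249)
J_ω[:, 1] = z_1
entry J[3][1] = -0.8660

-0.866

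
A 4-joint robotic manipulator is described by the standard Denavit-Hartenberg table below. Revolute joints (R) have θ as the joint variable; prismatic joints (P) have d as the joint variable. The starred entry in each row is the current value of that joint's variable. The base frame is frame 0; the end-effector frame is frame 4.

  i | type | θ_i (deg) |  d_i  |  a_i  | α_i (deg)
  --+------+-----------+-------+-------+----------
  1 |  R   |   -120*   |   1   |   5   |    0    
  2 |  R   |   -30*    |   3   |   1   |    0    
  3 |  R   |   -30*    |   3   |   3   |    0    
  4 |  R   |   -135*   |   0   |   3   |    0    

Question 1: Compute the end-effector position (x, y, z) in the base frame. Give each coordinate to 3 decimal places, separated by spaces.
after link 1: o_1 = (-2.5000, -4.3301, 1.0000)
after link 2: o_2 = (-3.3660, -4.8301, 4.0000)
after link 3: o_3 = (-6.3660, -4.8301, 7.0000)
after link 4: o_4 = (-4.2447, -2.7088, 7.0000)

-4.245 -2.709 7.000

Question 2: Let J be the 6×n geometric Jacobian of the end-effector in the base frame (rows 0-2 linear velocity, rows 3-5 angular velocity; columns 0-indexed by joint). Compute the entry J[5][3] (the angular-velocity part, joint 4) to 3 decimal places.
1.000

axis z_3 = (0.0000,0.0000,1.0000); lever o_n−o_3 = (2.1213,2.1213,0.0000)
cross product → J_v[:, 3] = (-2.1213,2.1213,0.0000)
J_ω[:, 3] = z_3
entry J[5][3] = 1.0000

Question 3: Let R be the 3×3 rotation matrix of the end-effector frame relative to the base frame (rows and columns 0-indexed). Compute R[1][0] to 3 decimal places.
0.707

End-effector x-axis (col 0 of R) = (0.7071,0.7071,0.0000)
R[1][0] = 0.7071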